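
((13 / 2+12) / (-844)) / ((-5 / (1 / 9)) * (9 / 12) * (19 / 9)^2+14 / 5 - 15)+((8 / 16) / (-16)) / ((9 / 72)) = -2057617 / 8234908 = -0.25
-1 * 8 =-8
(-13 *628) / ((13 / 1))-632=-1260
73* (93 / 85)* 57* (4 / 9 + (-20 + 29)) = 42997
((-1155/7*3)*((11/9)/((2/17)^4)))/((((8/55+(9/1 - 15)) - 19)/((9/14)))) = 25012451475/306208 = 81684.51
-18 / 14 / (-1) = 9 / 7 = 1.29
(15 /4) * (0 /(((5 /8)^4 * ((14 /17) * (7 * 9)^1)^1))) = 0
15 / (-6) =-5 / 2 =-2.50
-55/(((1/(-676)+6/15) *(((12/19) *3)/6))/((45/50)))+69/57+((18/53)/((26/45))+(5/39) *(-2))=-6908618521/17633577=-391.79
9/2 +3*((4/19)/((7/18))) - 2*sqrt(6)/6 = 1629/266 - sqrt(6)/3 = 5.31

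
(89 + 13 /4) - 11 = 325 /4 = 81.25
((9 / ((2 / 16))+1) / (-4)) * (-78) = 2847 / 2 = 1423.50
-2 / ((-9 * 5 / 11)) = 0.49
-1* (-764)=764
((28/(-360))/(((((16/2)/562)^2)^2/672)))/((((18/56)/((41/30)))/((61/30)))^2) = -93636424780305544921/984150000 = -95144464543.32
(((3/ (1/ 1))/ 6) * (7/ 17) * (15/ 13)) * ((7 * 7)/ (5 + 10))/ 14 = 49/ 884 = 0.06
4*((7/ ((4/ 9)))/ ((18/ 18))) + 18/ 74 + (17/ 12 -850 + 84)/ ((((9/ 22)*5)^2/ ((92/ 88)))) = -2298247/ 17982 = -127.81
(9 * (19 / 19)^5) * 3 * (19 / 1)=513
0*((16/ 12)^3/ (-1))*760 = 0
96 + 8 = 104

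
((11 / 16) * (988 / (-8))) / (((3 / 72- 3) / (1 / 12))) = 2717 / 1136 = 2.39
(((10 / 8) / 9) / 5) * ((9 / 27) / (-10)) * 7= -7 / 1080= -0.01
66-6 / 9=196 / 3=65.33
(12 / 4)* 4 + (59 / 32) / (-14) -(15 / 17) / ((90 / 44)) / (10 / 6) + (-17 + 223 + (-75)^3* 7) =-112446713431 / 38080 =-2952907.39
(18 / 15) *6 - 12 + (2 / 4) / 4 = -187 / 40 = -4.68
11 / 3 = 3.67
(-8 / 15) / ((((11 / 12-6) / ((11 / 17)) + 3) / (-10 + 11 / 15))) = -48928 / 48075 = -1.02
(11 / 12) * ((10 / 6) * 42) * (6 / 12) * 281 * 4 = 108185 / 3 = 36061.67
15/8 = 1.88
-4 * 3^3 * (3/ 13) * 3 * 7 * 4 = -27216/ 13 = -2093.54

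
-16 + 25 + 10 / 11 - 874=-9505 / 11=-864.09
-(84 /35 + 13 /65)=-13 /5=-2.60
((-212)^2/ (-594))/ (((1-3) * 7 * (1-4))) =-11236/ 6237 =-1.80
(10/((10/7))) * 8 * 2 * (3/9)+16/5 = 608/15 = 40.53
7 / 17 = 0.41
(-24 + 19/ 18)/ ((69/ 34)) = -7021/ 621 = -11.31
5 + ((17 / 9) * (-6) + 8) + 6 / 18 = 2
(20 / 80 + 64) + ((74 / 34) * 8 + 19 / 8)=84.04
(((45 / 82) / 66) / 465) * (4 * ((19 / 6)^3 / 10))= 6859 / 30198960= 0.00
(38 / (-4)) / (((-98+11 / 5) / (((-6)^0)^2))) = 95 / 958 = 0.10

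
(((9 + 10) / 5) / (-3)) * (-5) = 19 / 3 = 6.33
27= 27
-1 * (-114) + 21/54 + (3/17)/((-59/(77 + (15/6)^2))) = 4121363/36108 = 114.14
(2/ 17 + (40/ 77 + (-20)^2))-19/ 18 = 9414941/ 23562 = 399.58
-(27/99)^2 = -9/121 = -0.07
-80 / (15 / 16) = -256 / 3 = -85.33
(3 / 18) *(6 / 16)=1 / 16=0.06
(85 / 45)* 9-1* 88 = -71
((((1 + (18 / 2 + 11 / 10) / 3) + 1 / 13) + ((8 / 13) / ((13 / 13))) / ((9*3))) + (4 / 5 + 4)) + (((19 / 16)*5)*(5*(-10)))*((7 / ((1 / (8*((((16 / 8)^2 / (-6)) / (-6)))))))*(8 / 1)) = -10367495 / 702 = -14768.51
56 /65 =0.86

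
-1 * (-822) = 822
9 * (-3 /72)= -3 /8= -0.38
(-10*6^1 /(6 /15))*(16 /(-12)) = 200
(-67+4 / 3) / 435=-197 / 1305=-0.15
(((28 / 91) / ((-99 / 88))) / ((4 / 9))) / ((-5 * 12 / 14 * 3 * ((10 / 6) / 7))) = 196 / 975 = 0.20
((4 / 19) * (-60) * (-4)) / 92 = 240 / 437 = 0.55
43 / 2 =21.50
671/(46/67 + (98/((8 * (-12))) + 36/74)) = 79843632/18113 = 4408.08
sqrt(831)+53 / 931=28.88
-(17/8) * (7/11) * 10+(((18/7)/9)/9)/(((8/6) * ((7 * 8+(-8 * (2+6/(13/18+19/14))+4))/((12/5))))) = -14262243/1054900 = -13.52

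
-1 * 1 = -1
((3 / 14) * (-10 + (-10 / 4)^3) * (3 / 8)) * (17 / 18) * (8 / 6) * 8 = -3485 / 168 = -20.74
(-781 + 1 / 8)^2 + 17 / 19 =741476259 / 1216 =609766.66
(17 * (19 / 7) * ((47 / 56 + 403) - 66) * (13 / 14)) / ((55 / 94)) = 3733721407 / 150920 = 24739.74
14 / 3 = 4.67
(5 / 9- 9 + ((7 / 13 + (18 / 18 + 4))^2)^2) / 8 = 59923517 / 514098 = 116.56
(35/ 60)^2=49/ 144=0.34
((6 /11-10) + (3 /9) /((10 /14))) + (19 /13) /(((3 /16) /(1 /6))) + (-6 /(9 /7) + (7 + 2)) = -21592 /6435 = -3.36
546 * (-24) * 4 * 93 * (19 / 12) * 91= -702361296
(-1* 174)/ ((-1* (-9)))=-58/ 3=-19.33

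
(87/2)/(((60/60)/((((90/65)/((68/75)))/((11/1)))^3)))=26756578125/229866063856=0.12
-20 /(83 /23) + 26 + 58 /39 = 71036 /3237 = 21.95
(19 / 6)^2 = 361 / 36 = 10.03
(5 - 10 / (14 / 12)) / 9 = -25 / 63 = -0.40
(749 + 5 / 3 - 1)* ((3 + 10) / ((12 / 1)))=29237 / 36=812.14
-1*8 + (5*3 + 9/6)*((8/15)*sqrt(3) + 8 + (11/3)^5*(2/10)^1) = 44*sqrt(3)/5 + 1872001/810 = 2326.35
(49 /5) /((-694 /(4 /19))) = -98 /32965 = -0.00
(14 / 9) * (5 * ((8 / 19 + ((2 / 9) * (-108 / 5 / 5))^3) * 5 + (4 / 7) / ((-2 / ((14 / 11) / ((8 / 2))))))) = -22030274 / 1175625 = -18.74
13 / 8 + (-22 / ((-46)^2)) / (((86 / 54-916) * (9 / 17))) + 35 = 36.63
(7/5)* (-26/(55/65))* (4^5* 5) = -2422784/11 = -220253.09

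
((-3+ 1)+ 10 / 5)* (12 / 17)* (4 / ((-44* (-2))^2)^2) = 0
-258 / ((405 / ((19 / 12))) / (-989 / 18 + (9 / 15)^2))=20067971 / 364500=55.06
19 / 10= 1.90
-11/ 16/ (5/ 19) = -209/ 80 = -2.61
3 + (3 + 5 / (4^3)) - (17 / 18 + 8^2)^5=-4366189181223637 / 3779136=-1155340580.82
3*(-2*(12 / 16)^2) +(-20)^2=3173 / 8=396.62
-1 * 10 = -10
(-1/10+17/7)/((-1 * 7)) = -163/490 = -0.33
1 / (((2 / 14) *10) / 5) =7 / 2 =3.50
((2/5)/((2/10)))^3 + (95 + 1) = 104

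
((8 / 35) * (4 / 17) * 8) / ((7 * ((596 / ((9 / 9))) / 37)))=2368 / 620585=0.00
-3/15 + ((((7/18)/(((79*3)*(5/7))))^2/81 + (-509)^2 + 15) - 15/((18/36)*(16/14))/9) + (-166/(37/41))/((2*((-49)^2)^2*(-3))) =509152952772403857000088/1965136773389408325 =259092.88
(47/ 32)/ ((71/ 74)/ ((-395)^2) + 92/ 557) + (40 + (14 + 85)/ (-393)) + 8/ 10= 550389815382793/ 11132461188560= 49.44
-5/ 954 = -0.01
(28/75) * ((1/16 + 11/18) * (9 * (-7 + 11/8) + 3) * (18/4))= -86233/1600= -53.90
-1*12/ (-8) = 3/ 2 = 1.50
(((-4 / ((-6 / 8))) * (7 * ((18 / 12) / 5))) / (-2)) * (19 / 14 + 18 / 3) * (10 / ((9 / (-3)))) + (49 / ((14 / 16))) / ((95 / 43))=46364 / 285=162.68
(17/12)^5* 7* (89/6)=884570911/1492992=592.48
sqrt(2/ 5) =sqrt(10)/ 5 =0.63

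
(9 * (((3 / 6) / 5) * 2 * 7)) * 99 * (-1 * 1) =-6237 / 5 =-1247.40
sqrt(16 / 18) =0.94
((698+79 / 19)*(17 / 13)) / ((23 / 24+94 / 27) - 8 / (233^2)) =2659517783928 / 12859171481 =206.82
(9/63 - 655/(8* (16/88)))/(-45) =10.00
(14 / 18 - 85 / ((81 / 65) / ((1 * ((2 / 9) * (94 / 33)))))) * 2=-2039978 / 24057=-84.80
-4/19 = -0.21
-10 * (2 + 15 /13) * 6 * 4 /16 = -615 /13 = -47.31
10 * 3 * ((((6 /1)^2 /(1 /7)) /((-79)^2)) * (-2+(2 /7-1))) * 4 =-13.15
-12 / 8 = -3 / 2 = -1.50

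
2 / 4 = 0.50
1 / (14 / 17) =17 / 14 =1.21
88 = 88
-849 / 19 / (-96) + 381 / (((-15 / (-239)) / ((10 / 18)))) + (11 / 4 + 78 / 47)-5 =867335189 / 257184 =3372.43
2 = 2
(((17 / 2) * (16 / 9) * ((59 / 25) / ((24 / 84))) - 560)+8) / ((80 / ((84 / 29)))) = -15.47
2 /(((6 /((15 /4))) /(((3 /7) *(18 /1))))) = 135 /14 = 9.64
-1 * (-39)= 39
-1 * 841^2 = -707281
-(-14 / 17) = 14 / 17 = 0.82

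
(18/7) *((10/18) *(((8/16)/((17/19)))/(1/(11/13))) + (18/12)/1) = 4.53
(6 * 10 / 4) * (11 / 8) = 165 / 8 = 20.62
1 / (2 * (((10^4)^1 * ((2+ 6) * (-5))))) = -1 / 800000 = -0.00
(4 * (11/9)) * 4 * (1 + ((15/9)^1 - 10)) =-3872/27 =-143.41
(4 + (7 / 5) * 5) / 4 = 11 / 4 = 2.75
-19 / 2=-9.50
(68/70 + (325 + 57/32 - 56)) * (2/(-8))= -304363/4480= -67.94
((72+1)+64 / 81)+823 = 72640 / 81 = 896.79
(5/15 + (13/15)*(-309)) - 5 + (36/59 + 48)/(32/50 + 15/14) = -129381667/530115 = -244.06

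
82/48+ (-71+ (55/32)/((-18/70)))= -75.98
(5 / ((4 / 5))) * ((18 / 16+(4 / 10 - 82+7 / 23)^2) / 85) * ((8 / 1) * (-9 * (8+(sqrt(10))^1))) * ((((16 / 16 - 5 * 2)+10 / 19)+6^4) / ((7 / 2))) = -36229098027132 / 351785 - 9057274506783 * sqrt(10) / 703570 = -143695457.30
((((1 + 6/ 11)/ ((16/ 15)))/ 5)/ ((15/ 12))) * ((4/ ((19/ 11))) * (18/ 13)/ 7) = 918/ 8645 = 0.11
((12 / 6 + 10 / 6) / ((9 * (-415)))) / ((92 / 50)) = -0.00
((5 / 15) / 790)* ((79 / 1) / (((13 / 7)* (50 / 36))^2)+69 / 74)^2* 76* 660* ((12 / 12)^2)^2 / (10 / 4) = 8376597981458519076 / 6033009201171875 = 1388.46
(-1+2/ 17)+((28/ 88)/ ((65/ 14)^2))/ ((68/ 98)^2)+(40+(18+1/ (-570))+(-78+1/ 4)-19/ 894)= -9410789269067/ 456287274300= -20.62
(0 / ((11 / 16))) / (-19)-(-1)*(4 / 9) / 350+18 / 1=28352 / 1575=18.00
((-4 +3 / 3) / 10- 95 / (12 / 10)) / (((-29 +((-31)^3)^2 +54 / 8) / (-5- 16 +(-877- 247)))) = 1091872 / 10650043905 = 0.00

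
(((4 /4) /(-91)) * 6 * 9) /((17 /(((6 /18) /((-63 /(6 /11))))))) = 12 /119119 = 0.00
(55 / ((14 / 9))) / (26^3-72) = 495 / 245056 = 0.00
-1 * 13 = -13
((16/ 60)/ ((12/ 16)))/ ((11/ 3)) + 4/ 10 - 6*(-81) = 80272/ 165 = 486.50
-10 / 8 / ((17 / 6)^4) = -1620 / 83521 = -0.02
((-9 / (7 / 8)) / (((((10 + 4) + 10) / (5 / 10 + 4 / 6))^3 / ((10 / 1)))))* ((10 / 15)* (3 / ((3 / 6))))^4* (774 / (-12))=10535 / 54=195.09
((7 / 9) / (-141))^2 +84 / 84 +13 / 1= 22545103 / 1610361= 14.00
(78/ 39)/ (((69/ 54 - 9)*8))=-9/ 278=-0.03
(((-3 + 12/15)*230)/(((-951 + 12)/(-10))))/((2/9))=-7590/313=-24.25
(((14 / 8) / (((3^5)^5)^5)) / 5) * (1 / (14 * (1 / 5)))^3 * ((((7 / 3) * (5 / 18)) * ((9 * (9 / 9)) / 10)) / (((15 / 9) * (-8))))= -5 / 3130075668638154228646726543355738288725237803460489965555815424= -0.00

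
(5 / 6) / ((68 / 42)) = 35 / 68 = 0.51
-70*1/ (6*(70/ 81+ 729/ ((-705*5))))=-1110375/ 62567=-17.75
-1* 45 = -45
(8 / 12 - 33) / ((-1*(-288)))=-97 / 864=-0.11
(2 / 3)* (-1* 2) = -4 / 3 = -1.33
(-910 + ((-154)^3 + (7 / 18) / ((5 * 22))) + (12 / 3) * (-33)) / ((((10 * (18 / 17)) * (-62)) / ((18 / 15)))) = 6678.09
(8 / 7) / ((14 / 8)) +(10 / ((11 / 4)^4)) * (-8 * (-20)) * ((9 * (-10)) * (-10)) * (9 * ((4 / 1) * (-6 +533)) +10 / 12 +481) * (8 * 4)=11244851036628512 / 717409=15674254207.33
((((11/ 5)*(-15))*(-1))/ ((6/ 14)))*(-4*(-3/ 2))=462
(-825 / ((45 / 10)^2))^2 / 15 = 242000 / 2187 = 110.65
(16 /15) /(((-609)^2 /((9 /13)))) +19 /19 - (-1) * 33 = 273215686 /8035755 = 34.00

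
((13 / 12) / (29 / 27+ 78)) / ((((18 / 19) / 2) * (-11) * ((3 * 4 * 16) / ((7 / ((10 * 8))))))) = -247 / 206131200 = -0.00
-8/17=-0.47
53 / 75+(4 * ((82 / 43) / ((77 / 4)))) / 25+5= 1421044 / 248325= 5.72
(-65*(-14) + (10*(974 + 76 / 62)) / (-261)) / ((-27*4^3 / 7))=-24711715 / 6990624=-3.53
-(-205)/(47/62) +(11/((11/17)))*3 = 15107/47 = 321.43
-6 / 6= -1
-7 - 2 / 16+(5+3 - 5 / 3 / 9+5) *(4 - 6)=-7075 / 216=-32.75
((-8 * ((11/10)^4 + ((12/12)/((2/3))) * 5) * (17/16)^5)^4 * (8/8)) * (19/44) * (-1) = -4986074914235945250970815832386423973302865459/129865078278915243376640000000000000000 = -38394270.27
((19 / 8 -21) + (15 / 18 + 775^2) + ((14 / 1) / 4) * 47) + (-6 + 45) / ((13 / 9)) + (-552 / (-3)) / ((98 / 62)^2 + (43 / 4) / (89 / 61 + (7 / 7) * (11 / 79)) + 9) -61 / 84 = 18153764842105071 / 30215580472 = 600808.08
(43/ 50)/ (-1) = -0.86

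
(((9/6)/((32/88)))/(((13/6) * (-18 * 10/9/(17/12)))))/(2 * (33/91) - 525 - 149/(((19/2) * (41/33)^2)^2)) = 1335310534789/5198107434724800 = 0.00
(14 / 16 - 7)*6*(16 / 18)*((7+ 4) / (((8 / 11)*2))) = -5929 / 24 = -247.04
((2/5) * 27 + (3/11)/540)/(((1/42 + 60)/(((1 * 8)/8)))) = 29939/166386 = 0.18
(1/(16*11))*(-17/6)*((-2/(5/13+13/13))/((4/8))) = 221/4752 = 0.05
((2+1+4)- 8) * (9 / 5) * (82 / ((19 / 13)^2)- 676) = 2071602 / 1805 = 1147.70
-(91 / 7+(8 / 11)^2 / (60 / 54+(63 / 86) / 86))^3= -1793217790548086400597763 / 733325909598245956663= -2445.32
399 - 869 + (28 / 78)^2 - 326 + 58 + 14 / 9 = -373312 / 507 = -736.32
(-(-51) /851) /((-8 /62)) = -1581 /3404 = -0.46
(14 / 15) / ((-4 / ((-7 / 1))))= 49 / 30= 1.63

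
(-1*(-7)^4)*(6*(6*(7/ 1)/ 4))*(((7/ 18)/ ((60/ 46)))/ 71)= -2705927/ 4260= -635.19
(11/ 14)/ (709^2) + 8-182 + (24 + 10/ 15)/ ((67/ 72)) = -69544910251/ 471514778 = -147.49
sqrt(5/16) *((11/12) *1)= 11 *sqrt(5)/48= 0.51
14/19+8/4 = 2.74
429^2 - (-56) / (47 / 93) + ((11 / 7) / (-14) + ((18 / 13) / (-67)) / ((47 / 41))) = 738784490699 / 4011826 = 184151.68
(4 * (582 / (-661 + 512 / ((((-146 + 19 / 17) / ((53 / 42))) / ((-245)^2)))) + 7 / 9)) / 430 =27681223442 / 3836639301615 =0.01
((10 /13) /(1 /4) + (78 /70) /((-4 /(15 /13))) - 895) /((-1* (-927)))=-108259 /112476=-0.96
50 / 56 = 25 / 28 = 0.89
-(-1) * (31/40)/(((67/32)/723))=89652/335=267.62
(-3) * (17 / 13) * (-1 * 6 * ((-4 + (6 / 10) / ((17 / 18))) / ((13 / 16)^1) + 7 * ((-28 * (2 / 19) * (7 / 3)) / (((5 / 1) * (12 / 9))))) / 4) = -16515 / 247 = -66.86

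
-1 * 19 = -19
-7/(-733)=7/733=0.01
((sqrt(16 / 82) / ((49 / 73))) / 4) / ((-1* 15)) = -0.01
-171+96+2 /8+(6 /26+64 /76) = -72793 /988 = -73.68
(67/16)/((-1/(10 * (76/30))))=-1273/12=-106.08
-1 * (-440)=440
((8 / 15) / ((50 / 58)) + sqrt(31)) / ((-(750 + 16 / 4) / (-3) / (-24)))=-36* sqrt(31) / 377 - 96 / 1625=-0.59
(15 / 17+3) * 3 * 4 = 792 / 17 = 46.59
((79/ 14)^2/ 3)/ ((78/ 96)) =24964/ 1911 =13.06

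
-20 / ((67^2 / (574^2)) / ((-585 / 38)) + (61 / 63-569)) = 642478200 / 18247429117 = 0.04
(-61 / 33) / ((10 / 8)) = -1.48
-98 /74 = -49 /37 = -1.32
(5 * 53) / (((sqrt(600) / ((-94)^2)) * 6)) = 117077 * sqrt(6) / 18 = 15932.16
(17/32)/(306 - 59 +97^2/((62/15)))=527/2503184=0.00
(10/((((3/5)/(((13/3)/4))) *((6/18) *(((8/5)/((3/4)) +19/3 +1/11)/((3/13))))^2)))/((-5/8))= -1225125/6479668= -0.19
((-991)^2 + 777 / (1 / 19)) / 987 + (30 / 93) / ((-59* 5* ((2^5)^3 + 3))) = 59748994168222 / 59158962933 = 1009.97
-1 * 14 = -14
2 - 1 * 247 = -245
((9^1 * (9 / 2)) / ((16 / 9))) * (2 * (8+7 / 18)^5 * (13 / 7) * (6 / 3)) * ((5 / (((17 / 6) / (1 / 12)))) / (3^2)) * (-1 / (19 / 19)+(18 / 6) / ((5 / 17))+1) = 1020535434763 / 870912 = 1171800.86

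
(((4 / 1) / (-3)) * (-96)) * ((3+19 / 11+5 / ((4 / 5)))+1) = 16864 / 11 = 1533.09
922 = 922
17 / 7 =2.43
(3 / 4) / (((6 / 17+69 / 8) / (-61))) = -5.10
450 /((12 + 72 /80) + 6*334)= 0.22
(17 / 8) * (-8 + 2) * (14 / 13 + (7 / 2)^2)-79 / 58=-1033163 / 6032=-171.28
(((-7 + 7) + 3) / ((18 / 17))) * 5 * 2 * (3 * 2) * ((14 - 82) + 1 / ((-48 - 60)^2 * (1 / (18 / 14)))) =-52436075 / 4536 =-11559.98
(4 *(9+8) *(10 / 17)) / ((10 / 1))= 4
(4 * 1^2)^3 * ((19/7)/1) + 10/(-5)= 1202/7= 171.71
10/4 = 5/2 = 2.50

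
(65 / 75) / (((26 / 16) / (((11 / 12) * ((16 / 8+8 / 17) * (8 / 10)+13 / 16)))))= 41723 / 30600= 1.36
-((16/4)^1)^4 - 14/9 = -2318/9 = -257.56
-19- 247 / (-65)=-76 / 5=-15.20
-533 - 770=-1303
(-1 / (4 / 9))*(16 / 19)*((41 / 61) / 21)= -492 / 8113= -0.06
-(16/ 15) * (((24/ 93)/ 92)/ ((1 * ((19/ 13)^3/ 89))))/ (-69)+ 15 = 75930757231/ 5061633345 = 15.00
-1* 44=-44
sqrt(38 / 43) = sqrt(1634) / 43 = 0.94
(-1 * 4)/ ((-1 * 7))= 4/ 7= 0.57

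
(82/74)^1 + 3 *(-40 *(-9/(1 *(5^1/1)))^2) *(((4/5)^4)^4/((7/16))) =-4723890899620133/197601318359375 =-23.91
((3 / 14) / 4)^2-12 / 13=-37515 / 40768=-0.92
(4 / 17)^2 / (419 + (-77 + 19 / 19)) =16 / 99127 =0.00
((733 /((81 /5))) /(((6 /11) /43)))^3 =5209611758909853625 /114791256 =45383350095.15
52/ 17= 3.06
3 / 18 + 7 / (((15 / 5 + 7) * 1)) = 13 / 15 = 0.87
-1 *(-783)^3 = 480048687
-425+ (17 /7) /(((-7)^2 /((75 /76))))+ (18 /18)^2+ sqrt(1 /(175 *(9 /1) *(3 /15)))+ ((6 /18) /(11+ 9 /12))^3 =-30979954996745 /73074365028+ sqrt(35) /105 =-423.89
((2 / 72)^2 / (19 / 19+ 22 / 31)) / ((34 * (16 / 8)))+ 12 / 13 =56049811 / 60720192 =0.92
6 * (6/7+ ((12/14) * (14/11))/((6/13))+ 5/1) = 3798/77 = 49.32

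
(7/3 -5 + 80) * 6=464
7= 7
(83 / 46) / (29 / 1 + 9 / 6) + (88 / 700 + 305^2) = 22840008516 / 245525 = 93025.18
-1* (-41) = 41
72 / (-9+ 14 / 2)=-36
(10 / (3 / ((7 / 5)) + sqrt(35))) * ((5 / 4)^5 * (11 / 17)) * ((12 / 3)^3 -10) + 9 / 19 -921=-24534320415 / 24641024 + 45478125 * sqrt(35) / 1296896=-788.21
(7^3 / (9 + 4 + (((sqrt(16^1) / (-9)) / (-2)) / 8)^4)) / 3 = 27433728 / 3119287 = 8.79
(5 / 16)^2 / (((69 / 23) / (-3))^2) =25 / 256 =0.10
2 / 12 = 1 / 6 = 0.17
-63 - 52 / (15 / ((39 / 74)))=-11993 / 185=-64.83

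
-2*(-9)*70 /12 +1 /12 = 1261 /12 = 105.08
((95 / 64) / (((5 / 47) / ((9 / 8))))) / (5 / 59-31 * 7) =-52687 / 728064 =-0.07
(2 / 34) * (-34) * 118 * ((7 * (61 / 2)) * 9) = -453474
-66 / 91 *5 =-330 / 91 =-3.63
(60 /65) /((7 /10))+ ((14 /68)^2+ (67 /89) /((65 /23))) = 76184427 /46812220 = 1.63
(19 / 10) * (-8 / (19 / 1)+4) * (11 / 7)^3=45254 / 1715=26.39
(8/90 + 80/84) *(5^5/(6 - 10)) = -51250/63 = -813.49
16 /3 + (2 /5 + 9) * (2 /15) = 6.59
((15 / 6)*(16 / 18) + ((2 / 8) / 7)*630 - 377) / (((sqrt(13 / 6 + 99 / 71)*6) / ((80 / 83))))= -126820*sqrt(646242) / 3399597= -29.99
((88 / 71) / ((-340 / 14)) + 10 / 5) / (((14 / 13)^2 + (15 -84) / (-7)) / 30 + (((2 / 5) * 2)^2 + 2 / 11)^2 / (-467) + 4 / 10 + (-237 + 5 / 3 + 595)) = 196565900030500 / 36351987748027213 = 0.01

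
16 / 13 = 1.23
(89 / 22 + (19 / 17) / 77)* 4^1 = 21258 / 1309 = 16.24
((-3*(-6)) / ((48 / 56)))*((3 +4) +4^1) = 231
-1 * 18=-18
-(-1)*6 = 6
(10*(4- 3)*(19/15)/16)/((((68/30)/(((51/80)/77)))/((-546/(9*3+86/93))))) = -0.06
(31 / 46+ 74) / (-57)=-1145 / 874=-1.31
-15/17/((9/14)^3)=-13720/4131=-3.32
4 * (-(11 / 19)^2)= -484 / 361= -1.34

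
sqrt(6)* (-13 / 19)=-13* sqrt(6) / 19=-1.68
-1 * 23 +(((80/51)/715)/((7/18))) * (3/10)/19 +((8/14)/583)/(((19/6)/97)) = -178915783/7789145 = -22.97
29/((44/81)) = 2349/44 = 53.39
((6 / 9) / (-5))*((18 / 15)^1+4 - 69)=638 / 75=8.51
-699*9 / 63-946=-7321 / 7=-1045.86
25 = 25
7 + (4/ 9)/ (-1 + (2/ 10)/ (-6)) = 611/ 93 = 6.57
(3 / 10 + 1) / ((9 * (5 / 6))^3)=52 / 16875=0.00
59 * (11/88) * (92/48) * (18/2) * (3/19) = 12213/608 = 20.09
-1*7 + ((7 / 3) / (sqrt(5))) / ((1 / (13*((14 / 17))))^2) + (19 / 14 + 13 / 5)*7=207 / 10 + 231868*sqrt(5) / 4335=140.30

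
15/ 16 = 0.94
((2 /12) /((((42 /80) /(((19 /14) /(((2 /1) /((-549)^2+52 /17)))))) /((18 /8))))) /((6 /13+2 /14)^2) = 16452743359 /41140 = 399920.84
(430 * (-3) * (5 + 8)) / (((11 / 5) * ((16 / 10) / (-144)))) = 7546500 / 11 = 686045.45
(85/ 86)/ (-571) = -85/ 49106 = -0.00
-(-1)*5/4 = 5/4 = 1.25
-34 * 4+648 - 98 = 414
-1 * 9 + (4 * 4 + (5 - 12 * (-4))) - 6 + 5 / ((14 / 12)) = 408 / 7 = 58.29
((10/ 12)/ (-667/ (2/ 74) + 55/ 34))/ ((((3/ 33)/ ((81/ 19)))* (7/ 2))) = -16830/ 37197041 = -0.00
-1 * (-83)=83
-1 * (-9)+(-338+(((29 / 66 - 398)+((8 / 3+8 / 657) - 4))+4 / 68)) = -178839197 / 245718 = -727.82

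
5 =5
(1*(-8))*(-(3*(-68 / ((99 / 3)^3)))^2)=36992 / 143496441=0.00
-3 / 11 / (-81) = 1 / 297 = 0.00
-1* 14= -14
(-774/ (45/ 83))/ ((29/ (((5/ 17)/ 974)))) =-3569/ 240091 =-0.01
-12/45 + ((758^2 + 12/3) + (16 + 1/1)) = 8618771/15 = 574584.73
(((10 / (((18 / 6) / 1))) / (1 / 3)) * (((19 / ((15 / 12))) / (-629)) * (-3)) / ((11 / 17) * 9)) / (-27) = -152 / 32967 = -0.00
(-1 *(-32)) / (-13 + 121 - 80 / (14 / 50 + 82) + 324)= 2057 / 27707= 0.07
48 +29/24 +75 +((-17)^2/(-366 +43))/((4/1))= 56537/456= 123.98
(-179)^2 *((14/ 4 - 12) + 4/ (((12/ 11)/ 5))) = 315069.83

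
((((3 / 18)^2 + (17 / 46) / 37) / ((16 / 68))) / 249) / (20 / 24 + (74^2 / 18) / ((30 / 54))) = 98345 / 83672981928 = 0.00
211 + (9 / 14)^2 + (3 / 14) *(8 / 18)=124367 / 588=211.51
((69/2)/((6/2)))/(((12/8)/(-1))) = -23/3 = -7.67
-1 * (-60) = 60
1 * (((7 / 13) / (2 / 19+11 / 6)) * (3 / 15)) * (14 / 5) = 11172 / 71825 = 0.16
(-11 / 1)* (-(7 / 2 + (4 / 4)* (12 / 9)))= 319 / 6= 53.17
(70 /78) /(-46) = -35 /1794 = -0.02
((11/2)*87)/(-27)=-319/18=-17.72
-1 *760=-760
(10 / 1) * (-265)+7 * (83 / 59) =-155769 / 59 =-2640.15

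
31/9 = 3.44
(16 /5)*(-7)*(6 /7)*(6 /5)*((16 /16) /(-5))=576 /125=4.61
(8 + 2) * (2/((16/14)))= 35/2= 17.50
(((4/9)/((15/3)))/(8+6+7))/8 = 1/1890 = 0.00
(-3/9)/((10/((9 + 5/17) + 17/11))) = -2027/5610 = -0.36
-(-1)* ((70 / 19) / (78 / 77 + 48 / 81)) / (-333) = -8085 / 1173307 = -0.01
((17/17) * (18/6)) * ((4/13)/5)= 0.18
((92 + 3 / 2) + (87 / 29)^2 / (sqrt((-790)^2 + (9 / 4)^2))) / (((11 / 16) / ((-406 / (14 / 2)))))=-7888 - 33408*sqrt(9985681) / 109842491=-7888.96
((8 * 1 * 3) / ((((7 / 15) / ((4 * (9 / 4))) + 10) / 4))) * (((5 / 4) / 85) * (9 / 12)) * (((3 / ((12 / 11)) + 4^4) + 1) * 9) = 11361465 / 46138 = 246.25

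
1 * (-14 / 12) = -7 / 6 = -1.17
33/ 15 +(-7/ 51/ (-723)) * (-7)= 405358/ 184365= 2.20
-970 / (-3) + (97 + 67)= 1462 / 3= 487.33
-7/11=-0.64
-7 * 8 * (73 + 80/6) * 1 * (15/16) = -9065/2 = -4532.50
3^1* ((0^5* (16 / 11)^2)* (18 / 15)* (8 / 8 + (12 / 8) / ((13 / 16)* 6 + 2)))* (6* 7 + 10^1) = 0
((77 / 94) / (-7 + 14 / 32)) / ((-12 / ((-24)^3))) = -33792 / 235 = -143.80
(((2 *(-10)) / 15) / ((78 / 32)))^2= 4096 / 13689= 0.30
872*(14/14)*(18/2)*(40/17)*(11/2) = 1726560/17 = 101562.35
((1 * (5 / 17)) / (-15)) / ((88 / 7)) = -7 / 4488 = -0.00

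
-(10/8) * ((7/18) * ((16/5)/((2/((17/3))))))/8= -119/216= -0.55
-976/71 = -13.75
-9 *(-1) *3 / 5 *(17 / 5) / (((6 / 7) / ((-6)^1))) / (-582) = 1071 / 4850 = 0.22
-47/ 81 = -0.58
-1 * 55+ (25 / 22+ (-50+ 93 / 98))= -55471 / 539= -102.91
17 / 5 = 3.40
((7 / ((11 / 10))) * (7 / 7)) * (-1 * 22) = -140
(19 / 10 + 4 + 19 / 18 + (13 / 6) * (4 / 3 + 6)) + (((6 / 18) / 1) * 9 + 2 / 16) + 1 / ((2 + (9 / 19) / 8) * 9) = 325813 / 12520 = 26.02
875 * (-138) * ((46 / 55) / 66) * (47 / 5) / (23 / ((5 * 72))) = -225133.88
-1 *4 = -4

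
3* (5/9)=5/3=1.67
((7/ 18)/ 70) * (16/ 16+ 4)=1/ 36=0.03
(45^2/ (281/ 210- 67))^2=180837562500/ 190136521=951.09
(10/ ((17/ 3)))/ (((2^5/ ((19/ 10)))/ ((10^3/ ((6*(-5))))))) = -475/ 136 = -3.49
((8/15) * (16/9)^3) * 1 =32768/10935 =3.00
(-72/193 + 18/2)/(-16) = -1665/3088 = -0.54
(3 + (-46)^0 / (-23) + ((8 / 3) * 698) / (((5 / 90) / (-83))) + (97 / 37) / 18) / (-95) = 42596737057 / 1455210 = 29271.88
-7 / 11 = -0.64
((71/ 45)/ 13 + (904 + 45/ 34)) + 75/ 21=126562343/ 139230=909.02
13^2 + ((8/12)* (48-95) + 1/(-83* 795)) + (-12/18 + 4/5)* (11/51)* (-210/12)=137.16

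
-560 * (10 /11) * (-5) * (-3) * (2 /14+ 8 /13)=-828000 /143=-5790.21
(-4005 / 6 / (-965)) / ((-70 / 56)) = -534 / 965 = -0.55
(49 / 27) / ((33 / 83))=4067 / 891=4.56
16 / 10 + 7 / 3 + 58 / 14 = 848 / 105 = 8.08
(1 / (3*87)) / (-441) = -1 / 115101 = -0.00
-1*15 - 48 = -63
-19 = -19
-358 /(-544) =0.66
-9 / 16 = -0.56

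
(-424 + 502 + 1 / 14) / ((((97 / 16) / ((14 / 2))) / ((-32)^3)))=-286523392 / 97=-2953849.40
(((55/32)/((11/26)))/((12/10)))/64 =325/6144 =0.05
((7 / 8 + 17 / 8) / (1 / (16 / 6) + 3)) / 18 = 4 / 81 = 0.05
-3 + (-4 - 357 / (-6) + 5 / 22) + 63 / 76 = 44773 / 836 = 53.56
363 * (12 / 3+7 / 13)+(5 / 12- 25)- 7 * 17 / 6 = 250075 / 156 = 1603.04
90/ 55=18/ 11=1.64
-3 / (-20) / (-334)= -3 / 6680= -0.00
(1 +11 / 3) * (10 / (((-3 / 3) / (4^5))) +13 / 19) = -907886 / 19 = -47783.47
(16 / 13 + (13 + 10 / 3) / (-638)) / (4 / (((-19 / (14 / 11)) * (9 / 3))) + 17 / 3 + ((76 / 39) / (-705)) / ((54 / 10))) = 0.22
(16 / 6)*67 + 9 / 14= 7531 / 42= 179.31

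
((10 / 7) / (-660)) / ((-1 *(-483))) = -1 / 223146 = -0.00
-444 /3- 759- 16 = -923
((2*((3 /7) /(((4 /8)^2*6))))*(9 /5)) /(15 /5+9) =0.09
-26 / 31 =-0.84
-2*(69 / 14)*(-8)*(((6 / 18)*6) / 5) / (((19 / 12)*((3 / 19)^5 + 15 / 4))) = 2301990144 / 433328665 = 5.31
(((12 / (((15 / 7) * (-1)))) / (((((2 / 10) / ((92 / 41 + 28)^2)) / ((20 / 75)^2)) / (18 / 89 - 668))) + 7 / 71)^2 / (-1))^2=182767460727029713309528323103556137914374154712239150625 / 83528428939431184600744982285601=2188086895056526736947683.00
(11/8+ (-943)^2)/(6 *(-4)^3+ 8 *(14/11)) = -78254033/32896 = -2378.83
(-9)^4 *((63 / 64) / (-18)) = -45927 / 128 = -358.80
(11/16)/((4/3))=0.52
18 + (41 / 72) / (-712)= 922711 / 51264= 18.00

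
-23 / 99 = -0.23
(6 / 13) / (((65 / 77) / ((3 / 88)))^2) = 1323 / 1757600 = 0.00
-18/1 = -18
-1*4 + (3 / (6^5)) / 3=-31103 / 7776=-4.00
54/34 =27/17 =1.59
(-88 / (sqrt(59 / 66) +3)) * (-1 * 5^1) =17424 / 107 - 88 * sqrt(3894) / 107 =111.52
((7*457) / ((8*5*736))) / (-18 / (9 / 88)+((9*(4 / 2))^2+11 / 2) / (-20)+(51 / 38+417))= 0.00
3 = 3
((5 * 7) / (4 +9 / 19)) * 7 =931 / 17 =54.76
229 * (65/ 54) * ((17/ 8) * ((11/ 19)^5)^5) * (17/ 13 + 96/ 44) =95670798220762979829324426547435/ 40209046137326630679815351641175568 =0.00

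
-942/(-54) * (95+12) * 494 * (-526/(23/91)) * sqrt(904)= -794451722792 * sqrt(226)/207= -57696754623.39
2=2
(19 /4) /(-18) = -19 /72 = -0.26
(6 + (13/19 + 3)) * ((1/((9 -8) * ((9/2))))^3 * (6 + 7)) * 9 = 19136/1539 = 12.43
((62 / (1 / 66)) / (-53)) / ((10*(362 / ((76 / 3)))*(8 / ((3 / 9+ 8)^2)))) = -809875 / 172674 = -4.69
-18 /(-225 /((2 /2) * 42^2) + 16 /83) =-292824 /1061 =-275.99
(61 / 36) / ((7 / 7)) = 61 / 36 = 1.69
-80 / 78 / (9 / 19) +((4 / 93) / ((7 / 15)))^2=-35647240 / 16528239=-2.16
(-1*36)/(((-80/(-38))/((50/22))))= -855/22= -38.86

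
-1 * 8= -8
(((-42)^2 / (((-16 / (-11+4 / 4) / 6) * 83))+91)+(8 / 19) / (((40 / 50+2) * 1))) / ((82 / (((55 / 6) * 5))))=43220925 / 452599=95.49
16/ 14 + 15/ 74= 697/ 518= 1.35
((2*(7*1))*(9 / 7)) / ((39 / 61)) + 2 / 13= 368 / 13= 28.31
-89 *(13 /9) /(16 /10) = -5785 /72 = -80.35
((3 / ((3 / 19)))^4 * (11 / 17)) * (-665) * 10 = -9532981150 / 17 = -560763597.06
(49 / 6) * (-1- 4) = -245 / 6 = -40.83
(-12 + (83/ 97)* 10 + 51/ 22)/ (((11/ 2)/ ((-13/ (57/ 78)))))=811538/ 223003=3.64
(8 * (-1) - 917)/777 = -1.19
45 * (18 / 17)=810 / 17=47.65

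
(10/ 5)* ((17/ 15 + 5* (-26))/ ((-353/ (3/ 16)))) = 1933/ 14120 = 0.14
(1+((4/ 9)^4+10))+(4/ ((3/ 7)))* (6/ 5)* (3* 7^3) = 378433199/ 32805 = 11535.84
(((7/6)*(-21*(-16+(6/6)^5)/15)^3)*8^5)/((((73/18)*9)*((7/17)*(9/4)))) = 764280832/73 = 10469600.44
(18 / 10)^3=729 / 125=5.83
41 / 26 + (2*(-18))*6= -5575 / 26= -214.42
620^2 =384400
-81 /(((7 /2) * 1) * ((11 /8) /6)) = -7776 /77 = -100.99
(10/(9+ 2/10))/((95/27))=135/437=0.31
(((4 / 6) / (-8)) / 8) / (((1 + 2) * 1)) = -1 / 288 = -0.00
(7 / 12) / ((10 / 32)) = 28 / 15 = 1.87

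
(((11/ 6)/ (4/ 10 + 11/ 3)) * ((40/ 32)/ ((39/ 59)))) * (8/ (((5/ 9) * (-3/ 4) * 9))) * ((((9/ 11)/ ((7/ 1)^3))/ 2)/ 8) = -295/ 1087996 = -0.00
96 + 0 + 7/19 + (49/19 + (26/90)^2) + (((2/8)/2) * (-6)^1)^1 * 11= 90.78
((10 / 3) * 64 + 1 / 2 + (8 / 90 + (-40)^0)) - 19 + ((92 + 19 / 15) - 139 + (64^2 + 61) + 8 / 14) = 2713889 / 630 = 4307.76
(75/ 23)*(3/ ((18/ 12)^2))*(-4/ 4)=-100/ 23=-4.35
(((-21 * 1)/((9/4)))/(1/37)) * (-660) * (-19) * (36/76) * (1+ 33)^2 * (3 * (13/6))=-15413317920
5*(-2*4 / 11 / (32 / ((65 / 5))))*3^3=-1755 / 44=-39.89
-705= -705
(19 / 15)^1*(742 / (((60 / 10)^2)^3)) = 7049 / 349920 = 0.02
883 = 883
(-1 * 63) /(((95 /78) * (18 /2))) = -546 /95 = -5.75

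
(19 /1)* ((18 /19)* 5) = 90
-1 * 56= -56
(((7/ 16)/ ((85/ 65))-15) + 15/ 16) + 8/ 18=-16259/ 1224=-13.28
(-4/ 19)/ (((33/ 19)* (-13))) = 4/ 429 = 0.01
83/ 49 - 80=-3837/ 49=-78.31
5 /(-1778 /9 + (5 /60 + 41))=-180 /5633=-0.03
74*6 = 444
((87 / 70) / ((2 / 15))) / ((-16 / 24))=-783 / 56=-13.98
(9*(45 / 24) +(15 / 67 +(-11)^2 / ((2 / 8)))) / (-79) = -268589 / 42344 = -6.34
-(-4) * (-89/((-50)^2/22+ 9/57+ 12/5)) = -372020/121423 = -3.06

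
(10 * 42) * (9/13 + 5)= 31080/13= 2390.77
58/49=1.18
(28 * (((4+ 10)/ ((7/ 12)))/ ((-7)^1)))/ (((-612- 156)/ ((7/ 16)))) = 7/ 128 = 0.05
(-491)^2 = 241081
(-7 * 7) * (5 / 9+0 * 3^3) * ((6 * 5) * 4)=-9800 / 3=-3266.67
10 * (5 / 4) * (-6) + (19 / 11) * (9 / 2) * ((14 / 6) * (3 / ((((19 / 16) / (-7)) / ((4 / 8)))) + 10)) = -54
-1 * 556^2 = -309136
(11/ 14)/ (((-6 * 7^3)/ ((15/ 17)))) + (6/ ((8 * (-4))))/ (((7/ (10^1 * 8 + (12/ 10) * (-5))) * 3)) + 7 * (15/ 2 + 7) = 32927547/ 326536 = 100.84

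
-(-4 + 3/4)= 13/4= 3.25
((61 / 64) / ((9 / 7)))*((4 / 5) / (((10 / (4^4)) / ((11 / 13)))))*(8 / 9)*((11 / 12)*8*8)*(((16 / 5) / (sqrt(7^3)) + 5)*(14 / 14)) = 120930304*sqrt(7) / 2764125 + 52907008 / 15795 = 3465.36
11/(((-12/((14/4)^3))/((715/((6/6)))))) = -2697695/96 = -28100.99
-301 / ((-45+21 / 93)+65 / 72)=6.86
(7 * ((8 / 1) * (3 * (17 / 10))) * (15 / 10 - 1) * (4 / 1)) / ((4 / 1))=714 / 5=142.80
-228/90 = -38/15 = -2.53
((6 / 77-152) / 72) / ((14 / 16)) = -2.41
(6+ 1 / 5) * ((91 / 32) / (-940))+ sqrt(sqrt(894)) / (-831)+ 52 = 7817979 / 150400-894^(1 / 4) / 831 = 51.97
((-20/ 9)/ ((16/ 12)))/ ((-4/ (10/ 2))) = 25/ 12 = 2.08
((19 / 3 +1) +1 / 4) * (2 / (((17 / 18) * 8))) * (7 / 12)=1.17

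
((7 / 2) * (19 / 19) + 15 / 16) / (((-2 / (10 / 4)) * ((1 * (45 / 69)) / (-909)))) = 494799 / 64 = 7731.23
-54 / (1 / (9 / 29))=-486 / 29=-16.76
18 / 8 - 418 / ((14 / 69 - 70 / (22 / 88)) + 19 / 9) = 863433 / 229924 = 3.76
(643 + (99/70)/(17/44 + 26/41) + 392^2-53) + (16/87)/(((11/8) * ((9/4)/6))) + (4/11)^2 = 313898632307228/2034921735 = 154255.87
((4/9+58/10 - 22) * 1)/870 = -709/39150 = -0.02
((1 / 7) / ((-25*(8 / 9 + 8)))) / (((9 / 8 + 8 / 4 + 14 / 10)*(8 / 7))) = -9 / 72400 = -0.00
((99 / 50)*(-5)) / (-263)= 99 / 2630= 0.04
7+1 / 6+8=91 / 6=15.17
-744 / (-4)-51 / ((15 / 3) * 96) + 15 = 32143 / 160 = 200.89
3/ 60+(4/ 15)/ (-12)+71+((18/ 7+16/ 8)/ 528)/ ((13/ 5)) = 2559677/ 36036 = 71.03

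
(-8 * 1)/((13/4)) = -32/13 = -2.46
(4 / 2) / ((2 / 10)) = 10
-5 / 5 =-1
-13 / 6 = -2.17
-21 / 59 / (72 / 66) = -77 / 236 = -0.33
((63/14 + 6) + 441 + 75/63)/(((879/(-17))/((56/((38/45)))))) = -3232210/5567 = -580.60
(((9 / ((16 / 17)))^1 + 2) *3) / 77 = 555 / 1232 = 0.45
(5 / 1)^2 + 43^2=1874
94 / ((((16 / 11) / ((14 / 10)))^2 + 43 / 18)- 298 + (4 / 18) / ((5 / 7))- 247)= -5573260 / 32088967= -0.17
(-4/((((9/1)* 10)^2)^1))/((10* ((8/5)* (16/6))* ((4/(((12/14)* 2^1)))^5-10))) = -9/46006400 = -0.00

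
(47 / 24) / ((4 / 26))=611 / 48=12.73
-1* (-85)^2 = -7225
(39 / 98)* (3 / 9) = 13 / 98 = 0.13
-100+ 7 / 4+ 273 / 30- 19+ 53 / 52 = -13927 / 130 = -107.13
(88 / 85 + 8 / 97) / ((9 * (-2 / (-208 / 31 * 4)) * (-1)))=-425984 / 255595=-1.67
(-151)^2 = 22801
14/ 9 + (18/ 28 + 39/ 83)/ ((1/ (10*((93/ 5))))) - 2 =1079917/ 5229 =206.52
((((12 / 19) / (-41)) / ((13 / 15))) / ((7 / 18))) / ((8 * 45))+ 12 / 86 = 424947 / 3048227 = 0.14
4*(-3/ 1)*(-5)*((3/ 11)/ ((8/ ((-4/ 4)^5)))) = -45/ 22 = -2.05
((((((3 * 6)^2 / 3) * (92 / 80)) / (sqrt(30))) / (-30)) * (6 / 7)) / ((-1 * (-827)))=-207 * sqrt(30) / 1447250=-0.00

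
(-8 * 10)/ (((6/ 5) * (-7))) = 200/ 21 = 9.52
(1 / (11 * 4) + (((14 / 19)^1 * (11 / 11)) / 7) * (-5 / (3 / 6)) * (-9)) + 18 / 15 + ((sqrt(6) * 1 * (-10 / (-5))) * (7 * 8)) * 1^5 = 44711 / 4180 + 112 * sqrt(6) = 285.04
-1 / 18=-0.06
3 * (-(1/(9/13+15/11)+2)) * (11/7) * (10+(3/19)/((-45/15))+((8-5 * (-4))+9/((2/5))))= -18470177/26068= -708.54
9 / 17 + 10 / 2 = 94 / 17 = 5.53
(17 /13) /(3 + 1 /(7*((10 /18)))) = 595 /1482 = 0.40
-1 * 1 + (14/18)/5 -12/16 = -287/180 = -1.59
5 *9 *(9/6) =135/2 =67.50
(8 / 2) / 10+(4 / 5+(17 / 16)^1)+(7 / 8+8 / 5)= 379 / 80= 4.74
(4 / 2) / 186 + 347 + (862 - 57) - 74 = 100255 / 93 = 1078.01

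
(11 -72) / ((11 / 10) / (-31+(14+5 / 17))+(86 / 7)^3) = -59421320 / 1806334899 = -0.03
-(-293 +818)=-525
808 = 808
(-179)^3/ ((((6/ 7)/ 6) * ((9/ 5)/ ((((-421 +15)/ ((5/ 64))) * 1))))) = 1043189340032/ 9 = 115909926670.22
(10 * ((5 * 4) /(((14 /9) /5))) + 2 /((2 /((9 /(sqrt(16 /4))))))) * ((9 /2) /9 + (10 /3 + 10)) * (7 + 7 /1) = 250743 /2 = 125371.50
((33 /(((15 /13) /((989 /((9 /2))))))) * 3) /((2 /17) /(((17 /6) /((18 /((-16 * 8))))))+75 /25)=6297.90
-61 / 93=-0.66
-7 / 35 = -1 / 5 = -0.20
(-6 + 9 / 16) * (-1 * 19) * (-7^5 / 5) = -27781971 / 80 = -347274.64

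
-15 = -15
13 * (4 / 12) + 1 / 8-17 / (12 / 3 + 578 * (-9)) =278297 / 62376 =4.46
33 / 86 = 0.38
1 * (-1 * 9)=-9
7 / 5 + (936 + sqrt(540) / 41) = 937.97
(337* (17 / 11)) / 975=5729 / 10725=0.53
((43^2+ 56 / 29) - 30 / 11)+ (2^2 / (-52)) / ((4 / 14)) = 15326769 / 8294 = 1847.93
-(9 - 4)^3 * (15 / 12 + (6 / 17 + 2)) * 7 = -3152.57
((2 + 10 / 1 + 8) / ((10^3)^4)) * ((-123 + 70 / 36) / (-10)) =2179 / 9000000000000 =0.00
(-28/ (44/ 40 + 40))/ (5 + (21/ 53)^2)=-393260/ 2976873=-0.13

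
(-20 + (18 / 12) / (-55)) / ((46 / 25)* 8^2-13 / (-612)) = -3370590 / 19822583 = -0.17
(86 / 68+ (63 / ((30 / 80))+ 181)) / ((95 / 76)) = 23818 / 85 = 280.21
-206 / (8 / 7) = -721 / 4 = -180.25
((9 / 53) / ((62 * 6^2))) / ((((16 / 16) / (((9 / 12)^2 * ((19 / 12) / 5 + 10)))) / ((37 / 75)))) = 22903 / 105152000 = 0.00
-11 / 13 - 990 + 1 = -12868 / 13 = -989.85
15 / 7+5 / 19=2.41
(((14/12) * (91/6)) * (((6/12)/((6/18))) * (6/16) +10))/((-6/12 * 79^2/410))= -22068865/898704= -24.56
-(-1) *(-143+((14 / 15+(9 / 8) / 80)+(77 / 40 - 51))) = -73393 / 384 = -191.13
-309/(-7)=44.14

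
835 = 835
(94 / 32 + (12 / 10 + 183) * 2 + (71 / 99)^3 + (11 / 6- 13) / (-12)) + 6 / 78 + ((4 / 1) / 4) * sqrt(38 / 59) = sqrt(2242) / 59 + 376109626279 / 1009110960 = 373.52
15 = 15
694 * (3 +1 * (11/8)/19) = 162049/76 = 2132.22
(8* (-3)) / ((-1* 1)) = 24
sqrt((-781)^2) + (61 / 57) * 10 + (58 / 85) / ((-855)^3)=42060930598067 / 53127241875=791.70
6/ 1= 6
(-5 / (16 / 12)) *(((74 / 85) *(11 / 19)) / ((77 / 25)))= -2775 / 4522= -0.61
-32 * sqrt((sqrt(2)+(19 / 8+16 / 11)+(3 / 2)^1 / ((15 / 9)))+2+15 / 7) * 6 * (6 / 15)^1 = -96 * sqrt(2371600 * sqrt(2)+21041790) / 1925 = -246.32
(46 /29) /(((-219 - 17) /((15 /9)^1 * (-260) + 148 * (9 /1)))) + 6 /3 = -20738 /5133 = -4.04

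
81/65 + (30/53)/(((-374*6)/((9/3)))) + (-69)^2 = 6135819837/1288430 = 4762.25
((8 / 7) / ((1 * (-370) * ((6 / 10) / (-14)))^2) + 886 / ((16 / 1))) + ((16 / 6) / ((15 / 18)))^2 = 161699683 / 2464200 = 65.62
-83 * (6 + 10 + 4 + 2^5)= -4316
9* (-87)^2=68121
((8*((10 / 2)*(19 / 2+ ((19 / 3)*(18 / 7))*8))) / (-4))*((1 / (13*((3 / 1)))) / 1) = -9785 / 273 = -35.84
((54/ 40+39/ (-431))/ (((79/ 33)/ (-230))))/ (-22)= 749133/ 136196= 5.50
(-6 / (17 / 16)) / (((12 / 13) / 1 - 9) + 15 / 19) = 988 / 1275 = 0.77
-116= -116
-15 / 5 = -3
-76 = -76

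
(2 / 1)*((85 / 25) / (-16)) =-17 / 40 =-0.42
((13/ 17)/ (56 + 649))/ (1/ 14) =182/ 11985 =0.02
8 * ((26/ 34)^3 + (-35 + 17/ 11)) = -14270536/ 54043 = -264.06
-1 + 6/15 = -3/5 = -0.60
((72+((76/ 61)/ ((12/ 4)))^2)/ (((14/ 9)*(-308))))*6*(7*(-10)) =18127380/ 286517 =63.27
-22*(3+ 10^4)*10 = -2200660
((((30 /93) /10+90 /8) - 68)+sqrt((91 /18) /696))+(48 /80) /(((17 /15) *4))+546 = sqrt(7917) /1044+515843 /1054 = 489.50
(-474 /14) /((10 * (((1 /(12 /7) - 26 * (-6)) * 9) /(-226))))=35708 /65765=0.54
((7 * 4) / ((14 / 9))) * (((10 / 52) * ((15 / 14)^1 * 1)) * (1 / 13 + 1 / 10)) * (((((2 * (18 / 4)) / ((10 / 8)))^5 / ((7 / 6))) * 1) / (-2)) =-28162121472 / 5175625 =-5441.30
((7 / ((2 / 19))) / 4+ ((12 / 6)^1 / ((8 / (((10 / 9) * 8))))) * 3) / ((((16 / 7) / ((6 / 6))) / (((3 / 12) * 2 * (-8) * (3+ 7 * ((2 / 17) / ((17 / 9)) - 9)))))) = 2427.85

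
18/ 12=1.50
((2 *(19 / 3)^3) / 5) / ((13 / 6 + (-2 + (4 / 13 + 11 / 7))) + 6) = 2496676 / 197685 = 12.63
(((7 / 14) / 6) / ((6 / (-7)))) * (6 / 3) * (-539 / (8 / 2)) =3773 / 144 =26.20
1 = 1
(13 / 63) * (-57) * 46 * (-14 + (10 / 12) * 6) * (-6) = -204516 / 7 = -29216.57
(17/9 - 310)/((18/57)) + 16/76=-1000837/1026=-975.47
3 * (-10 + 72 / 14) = -102 / 7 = -14.57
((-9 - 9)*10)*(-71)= 12780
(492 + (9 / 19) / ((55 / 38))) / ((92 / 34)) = 230163 / 1265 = 181.95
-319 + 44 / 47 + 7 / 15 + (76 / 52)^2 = -37585609 / 119145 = -315.46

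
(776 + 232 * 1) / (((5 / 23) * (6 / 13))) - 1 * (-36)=50412 / 5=10082.40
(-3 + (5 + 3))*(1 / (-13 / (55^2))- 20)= -16425 / 13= -1263.46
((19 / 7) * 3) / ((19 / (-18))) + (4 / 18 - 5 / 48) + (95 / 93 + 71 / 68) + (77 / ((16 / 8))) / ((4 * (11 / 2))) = -2008319 / 531216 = -3.78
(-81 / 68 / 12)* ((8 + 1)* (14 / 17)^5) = -8168202 / 24137569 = -0.34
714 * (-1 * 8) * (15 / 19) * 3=-257040 / 19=-13528.42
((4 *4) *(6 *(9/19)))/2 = 432/19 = 22.74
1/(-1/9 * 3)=-3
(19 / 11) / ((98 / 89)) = 1691 / 1078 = 1.57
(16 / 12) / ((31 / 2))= 8 / 93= 0.09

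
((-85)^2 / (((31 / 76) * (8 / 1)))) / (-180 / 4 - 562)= -137275 / 37634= -3.65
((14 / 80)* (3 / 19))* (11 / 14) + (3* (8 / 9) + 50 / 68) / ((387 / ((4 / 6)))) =2481403 / 90000720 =0.03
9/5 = 1.80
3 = 3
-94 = -94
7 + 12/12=8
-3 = -3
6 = 6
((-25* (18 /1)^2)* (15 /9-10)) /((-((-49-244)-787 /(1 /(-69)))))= -6750 /5401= -1.25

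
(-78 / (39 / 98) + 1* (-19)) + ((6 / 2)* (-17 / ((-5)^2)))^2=-131774 / 625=-210.84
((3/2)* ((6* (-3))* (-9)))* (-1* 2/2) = -243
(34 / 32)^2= 289 / 256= 1.13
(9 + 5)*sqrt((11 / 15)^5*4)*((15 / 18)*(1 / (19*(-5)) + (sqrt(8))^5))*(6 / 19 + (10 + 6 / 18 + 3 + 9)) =44053.60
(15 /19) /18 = 5 /114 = 0.04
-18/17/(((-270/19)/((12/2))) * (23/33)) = 1254/1955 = 0.64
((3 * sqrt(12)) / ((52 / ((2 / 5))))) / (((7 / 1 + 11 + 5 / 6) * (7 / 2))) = 36 * sqrt(3) / 51415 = 0.00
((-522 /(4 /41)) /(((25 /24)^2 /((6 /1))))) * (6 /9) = -12327552 /625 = -19724.08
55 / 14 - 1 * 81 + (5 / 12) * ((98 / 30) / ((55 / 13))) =-1063751 / 13860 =-76.75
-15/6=-5/2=-2.50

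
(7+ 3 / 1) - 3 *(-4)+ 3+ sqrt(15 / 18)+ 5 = sqrt(30) / 6+ 30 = 30.91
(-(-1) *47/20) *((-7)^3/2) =-16121/40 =-403.02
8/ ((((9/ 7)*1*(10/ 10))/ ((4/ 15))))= 224/ 135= 1.66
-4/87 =-0.05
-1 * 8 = -8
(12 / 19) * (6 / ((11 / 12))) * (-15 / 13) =-12960 / 2717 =-4.77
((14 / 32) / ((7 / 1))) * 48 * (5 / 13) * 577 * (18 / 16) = 77895 / 104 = 748.99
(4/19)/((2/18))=36/19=1.89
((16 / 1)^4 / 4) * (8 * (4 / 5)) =104857.60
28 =28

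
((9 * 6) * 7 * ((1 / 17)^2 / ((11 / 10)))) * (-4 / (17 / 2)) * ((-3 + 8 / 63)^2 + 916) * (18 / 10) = -352163040 / 378301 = -930.91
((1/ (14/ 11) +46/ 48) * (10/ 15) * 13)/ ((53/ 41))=156169/ 13356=11.69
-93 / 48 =-31 / 16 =-1.94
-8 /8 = -1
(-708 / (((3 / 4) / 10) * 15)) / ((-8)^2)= -9.83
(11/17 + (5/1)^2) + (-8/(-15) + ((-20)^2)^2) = 40806676/255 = 160026.18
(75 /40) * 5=75 /8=9.38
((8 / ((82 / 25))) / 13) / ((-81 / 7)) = -700 / 43173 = -0.02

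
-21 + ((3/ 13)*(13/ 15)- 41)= -309/ 5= -61.80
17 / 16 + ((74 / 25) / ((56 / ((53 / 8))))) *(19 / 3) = 55109 / 16800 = 3.28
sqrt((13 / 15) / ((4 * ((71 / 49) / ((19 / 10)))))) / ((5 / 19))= 133 * sqrt(105222) / 21300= 2.03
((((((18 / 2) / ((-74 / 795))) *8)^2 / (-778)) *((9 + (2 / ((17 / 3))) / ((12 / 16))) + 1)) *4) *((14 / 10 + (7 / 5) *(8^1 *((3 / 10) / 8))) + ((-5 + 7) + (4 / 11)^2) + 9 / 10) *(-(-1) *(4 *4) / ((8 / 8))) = -2739278029068288 / 1095436837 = -2500626.18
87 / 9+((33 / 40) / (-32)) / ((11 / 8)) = 4631 / 480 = 9.65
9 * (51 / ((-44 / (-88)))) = 918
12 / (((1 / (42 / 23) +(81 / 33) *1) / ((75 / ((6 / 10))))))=693000 / 1387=499.64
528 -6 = 522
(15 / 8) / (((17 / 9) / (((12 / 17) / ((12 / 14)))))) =945 / 1156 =0.82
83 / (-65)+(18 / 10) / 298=-24617 / 19370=-1.27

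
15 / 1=15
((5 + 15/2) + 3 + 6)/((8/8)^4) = 43/2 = 21.50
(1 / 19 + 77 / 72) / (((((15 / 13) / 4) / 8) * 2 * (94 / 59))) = 235469 / 24111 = 9.77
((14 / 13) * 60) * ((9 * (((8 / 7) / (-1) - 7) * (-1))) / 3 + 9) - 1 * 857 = 1303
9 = 9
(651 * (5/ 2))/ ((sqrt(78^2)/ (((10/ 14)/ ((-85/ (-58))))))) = 10.17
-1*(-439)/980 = 0.45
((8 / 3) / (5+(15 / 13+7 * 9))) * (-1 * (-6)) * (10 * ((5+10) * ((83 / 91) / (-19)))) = -199200 / 119567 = -1.67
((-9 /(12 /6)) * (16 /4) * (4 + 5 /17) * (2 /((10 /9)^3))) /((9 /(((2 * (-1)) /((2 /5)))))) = 53217 /850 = 62.61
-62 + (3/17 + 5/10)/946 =-1994145/32164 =-62.00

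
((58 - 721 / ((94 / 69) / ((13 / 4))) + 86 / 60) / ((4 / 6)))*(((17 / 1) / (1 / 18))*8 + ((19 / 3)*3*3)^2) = -14190758.82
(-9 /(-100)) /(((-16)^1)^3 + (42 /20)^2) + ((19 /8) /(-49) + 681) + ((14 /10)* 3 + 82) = 615218410463 /801951640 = 767.15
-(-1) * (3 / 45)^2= 1 / 225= 0.00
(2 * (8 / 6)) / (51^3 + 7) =4 / 198987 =0.00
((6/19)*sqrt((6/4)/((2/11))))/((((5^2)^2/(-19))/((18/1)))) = -54*sqrt(33)/625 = -0.50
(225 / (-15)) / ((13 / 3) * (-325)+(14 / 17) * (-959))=765 / 112103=0.01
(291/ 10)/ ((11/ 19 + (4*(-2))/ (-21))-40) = -116109/ 155770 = -0.75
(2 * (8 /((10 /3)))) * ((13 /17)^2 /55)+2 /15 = 43958 /238425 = 0.18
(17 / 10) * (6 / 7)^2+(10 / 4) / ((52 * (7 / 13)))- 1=663 / 1960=0.34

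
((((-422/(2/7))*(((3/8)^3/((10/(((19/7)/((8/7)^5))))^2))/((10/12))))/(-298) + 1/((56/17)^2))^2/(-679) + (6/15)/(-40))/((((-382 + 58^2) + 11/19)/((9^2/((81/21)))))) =-1561010355219951999264777053924532735393/22139186084187052846829280851287605248000000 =-0.00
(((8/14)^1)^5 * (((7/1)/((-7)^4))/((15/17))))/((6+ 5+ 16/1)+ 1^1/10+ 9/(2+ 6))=139264/19525380987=0.00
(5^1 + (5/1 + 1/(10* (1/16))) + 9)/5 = 4.12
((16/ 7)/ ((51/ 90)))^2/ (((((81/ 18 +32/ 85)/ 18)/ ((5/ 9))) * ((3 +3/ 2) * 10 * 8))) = 64000/ 690557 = 0.09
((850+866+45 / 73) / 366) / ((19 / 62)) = 1294901 / 84607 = 15.30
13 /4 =3.25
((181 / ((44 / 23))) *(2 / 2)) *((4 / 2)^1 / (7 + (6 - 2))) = 4163 / 242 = 17.20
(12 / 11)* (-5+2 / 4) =-54 / 11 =-4.91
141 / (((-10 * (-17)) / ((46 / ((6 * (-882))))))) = -1081 / 149940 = -0.01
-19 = -19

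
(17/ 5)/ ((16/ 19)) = 323/ 80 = 4.04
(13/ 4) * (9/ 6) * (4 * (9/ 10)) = 351/ 20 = 17.55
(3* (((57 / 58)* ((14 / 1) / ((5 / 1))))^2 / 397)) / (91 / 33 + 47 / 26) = 409783374 / 32694905225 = 0.01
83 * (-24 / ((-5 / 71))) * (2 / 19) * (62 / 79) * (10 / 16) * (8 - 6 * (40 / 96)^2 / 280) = 1963294201 / 168112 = 11678.49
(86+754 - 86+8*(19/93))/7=70274/651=107.95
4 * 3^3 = 108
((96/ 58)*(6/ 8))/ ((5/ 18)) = 648/ 145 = 4.47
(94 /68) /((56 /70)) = 235 /136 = 1.73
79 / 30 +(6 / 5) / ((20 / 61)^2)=41389 / 3000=13.80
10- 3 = 7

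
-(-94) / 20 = 47 / 10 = 4.70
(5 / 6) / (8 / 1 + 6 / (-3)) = 5 / 36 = 0.14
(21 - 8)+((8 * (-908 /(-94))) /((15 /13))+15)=66956 /705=94.97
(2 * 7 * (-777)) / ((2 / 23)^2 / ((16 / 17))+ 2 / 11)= -84398776 / 1473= -57297.20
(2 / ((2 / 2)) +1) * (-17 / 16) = -3.19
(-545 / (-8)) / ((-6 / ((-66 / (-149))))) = -5995 / 1192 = -5.03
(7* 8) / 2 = 28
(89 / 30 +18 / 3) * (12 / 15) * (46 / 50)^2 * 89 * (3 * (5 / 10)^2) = 12664789 / 31250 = 405.27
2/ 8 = 1/ 4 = 0.25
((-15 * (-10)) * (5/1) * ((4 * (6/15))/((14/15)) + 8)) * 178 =9078000/7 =1296857.14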